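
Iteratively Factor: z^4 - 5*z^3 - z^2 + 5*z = (z + 1)*(z^3 - 6*z^2 + 5*z) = (z - 1)*(z + 1)*(z^2 - 5*z) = (z - 5)*(z - 1)*(z + 1)*(z)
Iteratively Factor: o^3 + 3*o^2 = (o)*(o^2 + 3*o) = o^2*(o + 3)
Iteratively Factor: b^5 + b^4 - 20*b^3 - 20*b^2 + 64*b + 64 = (b + 2)*(b^4 - b^3 - 18*b^2 + 16*b + 32) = (b - 2)*(b + 2)*(b^3 + b^2 - 16*b - 16) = (b - 2)*(b + 1)*(b + 2)*(b^2 - 16) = (b - 4)*(b - 2)*(b + 1)*(b + 2)*(b + 4)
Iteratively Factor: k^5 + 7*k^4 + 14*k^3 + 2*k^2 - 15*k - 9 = (k + 3)*(k^4 + 4*k^3 + 2*k^2 - 4*k - 3) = (k + 3)^2*(k^3 + k^2 - k - 1) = (k + 1)*(k + 3)^2*(k^2 - 1) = (k - 1)*(k + 1)*(k + 3)^2*(k + 1)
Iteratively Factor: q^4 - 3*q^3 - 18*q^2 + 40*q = (q - 2)*(q^3 - q^2 - 20*q) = q*(q - 2)*(q^2 - q - 20) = q*(q - 2)*(q + 4)*(q - 5)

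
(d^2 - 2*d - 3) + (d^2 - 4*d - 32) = 2*d^2 - 6*d - 35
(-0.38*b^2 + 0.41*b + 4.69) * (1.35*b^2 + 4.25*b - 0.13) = -0.513*b^4 - 1.0615*b^3 + 8.1234*b^2 + 19.8792*b - 0.6097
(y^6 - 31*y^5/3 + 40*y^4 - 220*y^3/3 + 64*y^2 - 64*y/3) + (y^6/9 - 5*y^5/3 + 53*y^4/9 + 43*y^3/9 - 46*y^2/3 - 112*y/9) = 10*y^6/9 - 12*y^5 + 413*y^4/9 - 617*y^3/9 + 146*y^2/3 - 304*y/9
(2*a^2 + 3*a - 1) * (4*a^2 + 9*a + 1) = 8*a^4 + 30*a^3 + 25*a^2 - 6*a - 1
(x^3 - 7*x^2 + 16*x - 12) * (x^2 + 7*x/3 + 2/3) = x^5 - 14*x^4/3 + x^3/3 + 62*x^2/3 - 52*x/3 - 8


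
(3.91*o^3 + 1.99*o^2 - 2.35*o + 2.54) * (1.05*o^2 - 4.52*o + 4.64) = 4.1055*o^5 - 15.5837*o^4 + 6.6801*o^3 + 22.5226*o^2 - 22.3848*o + 11.7856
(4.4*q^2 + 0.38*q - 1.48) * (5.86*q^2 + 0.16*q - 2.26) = 25.784*q^4 + 2.9308*q^3 - 18.556*q^2 - 1.0956*q + 3.3448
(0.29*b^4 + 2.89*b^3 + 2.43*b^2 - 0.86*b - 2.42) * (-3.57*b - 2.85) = -1.0353*b^5 - 11.1438*b^4 - 16.9116*b^3 - 3.8553*b^2 + 11.0904*b + 6.897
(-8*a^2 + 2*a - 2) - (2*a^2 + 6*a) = -10*a^2 - 4*a - 2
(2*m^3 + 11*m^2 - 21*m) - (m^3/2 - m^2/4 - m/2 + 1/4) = 3*m^3/2 + 45*m^2/4 - 41*m/2 - 1/4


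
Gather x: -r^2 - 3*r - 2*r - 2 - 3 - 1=-r^2 - 5*r - 6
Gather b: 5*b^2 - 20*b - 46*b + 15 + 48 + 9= 5*b^2 - 66*b + 72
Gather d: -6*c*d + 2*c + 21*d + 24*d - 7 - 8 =2*c + d*(45 - 6*c) - 15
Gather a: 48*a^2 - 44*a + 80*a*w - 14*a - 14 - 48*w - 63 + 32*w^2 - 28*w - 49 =48*a^2 + a*(80*w - 58) + 32*w^2 - 76*w - 126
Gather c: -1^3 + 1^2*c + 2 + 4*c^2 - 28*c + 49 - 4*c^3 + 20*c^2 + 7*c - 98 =-4*c^3 + 24*c^2 - 20*c - 48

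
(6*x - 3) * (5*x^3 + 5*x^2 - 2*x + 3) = 30*x^4 + 15*x^3 - 27*x^2 + 24*x - 9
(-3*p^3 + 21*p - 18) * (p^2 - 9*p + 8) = -3*p^5 + 27*p^4 - 3*p^3 - 207*p^2 + 330*p - 144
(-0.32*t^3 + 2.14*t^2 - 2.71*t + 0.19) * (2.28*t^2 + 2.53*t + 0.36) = -0.7296*t^5 + 4.0696*t^4 - 0.879799999999999*t^3 - 5.6527*t^2 - 0.4949*t + 0.0684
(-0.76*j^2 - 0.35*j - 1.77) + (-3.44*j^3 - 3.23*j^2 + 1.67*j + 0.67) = -3.44*j^3 - 3.99*j^2 + 1.32*j - 1.1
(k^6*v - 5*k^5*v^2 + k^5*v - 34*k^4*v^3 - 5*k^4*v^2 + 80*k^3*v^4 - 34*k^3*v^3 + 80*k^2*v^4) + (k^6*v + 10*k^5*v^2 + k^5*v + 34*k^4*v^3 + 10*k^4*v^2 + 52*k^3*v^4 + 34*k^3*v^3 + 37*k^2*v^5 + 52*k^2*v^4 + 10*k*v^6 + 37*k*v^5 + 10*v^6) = 2*k^6*v + 5*k^5*v^2 + 2*k^5*v + 5*k^4*v^2 + 132*k^3*v^4 + 37*k^2*v^5 + 132*k^2*v^4 + 10*k*v^6 + 37*k*v^5 + 10*v^6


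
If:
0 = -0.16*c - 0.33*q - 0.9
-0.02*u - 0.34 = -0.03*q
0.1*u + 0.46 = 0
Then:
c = -22.68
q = 8.27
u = -4.60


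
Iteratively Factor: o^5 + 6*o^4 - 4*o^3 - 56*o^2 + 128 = (o + 2)*(o^4 + 4*o^3 - 12*o^2 - 32*o + 64) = (o + 2)*(o + 4)*(o^3 - 12*o + 16) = (o - 2)*(o + 2)*(o + 4)*(o^2 + 2*o - 8) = (o - 2)*(o + 2)*(o + 4)^2*(o - 2)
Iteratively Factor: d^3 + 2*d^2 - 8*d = (d + 4)*(d^2 - 2*d) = d*(d + 4)*(d - 2)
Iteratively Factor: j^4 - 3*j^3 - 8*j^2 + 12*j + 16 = (j + 2)*(j^3 - 5*j^2 + 2*j + 8) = (j + 1)*(j + 2)*(j^2 - 6*j + 8) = (j - 2)*(j + 1)*(j + 2)*(j - 4)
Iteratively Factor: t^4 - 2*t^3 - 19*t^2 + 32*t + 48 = (t - 4)*(t^3 + 2*t^2 - 11*t - 12) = (t - 4)*(t - 3)*(t^2 + 5*t + 4) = (t - 4)*(t - 3)*(t + 4)*(t + 1)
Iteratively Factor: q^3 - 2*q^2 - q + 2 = (q + 1)*(q^2 - 3*q + 2) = (q - 1)*(q + 1)*(q - 2)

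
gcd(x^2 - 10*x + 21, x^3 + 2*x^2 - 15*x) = x - 3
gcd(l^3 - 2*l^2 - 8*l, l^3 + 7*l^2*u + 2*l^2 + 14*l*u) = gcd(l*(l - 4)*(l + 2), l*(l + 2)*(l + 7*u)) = l^2 + 2*l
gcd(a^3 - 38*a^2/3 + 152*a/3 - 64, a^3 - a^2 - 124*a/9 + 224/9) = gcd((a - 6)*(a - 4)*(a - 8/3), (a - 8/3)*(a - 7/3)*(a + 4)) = a - 8/3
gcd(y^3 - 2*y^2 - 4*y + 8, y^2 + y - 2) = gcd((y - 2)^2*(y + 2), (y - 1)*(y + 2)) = y + 2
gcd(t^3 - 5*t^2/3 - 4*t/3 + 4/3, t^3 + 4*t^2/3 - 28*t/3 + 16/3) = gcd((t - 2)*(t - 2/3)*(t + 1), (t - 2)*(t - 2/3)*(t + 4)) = t^2 - 8*t/3 + 4/3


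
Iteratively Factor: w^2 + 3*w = (w)*(w + 3)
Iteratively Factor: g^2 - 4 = (g + 2)*(g - 2)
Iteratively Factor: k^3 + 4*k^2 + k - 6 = (k + 3)*(k^2 + k - 2) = (k + 2)*(k + 3)*(k - 1)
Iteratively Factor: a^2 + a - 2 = (a + 2)*(a - 1)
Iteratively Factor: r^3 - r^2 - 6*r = (r + 2)*(r^2 - 3*r) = r*(r + 2)*(r - 3)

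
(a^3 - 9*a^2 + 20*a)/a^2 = a - 9 + 20/a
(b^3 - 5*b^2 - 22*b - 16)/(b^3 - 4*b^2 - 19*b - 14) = (b - 8)/(b - 7)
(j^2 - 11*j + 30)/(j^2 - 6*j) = (j - 5)/j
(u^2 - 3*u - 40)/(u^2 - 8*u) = (u + 5)/u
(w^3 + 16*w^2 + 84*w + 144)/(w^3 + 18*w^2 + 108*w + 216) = (w + 4)/(w + 6)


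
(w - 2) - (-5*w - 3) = 6*w + 1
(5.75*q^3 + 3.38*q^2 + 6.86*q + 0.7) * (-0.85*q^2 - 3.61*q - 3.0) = -4.8875*q^5 - 23.6305*q^4 - 35.2828*q^3 - 35.4996*q^2 - 23.107*q - 2.1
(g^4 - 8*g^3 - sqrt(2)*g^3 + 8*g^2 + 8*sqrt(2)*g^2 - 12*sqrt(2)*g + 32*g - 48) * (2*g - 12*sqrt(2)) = 2*g^5 - 14*sqrt(2)*g^4 - 16*g^4 + 40*g^3 + 112*sqrt(2)*g^3 - 120*sqrt(2)*g^2 - 128*g^2 - 384*sqrt(2)*g + 192*g + 576*sqrt(2)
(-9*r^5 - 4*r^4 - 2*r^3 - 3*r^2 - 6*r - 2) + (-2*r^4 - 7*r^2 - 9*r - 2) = -9*r^5 - 6*r^4 - 2*r^3 - 10*r^2 - 15*r - 4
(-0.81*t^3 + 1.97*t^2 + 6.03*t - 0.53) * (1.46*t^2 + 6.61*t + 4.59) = -1.1826*t^5 - 2.4779*t^4 + 18.1076*t^3 + 48.1268*t^2 + 24.1744*t - 2.4327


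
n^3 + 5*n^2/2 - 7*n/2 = n*(n - 1)*(n + 7/2)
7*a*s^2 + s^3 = s^2*(7*a + s)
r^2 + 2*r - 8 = (r - 2)*(r + 4)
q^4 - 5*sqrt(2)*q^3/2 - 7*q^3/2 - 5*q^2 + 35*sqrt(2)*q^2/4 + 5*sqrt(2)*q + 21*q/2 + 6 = (q - 4)*(q + 1/2)*(q - 3*sqrt(2))*(q + sqrt(2)/2)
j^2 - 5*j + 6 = (j - 3)*(j - 2)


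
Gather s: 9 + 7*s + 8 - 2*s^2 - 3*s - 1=-2*s^2 + 4*s + 16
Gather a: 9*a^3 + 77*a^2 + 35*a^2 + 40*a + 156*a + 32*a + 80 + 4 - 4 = 9*a^3 + 112*a^2 + 228*a + 80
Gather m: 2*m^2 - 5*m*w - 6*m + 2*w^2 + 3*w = 2*m^2 + m*(-5*w - 6) + 2*w^2 + 3*w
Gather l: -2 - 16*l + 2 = -16*l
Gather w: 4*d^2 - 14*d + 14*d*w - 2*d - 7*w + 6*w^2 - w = 4*d^2 - 16*d + 6*w^2 + w*(14*d - 8)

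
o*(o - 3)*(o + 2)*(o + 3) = o^4 + 2*o^3 - 9*o^2 - 18*o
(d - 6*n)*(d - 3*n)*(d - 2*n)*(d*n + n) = d^4*n - 11*d^3*n^2 + d^3*n + 36*d^2*n^3 - 11*d^2*n^2 - 36*d*n^4 + 36*d*n^3 - 36*n^4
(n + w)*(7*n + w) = 7*n^2 + 8*n*w + w^2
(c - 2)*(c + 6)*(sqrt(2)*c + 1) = sqrt(2)*c^3 + c^2 + 4*sqrt(2)*c^2 - 12*sqrt(2)*c + 4*c - 12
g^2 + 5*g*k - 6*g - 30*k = (g - 6)*(g + 5*k)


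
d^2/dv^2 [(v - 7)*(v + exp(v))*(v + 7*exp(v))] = 8*v^2*exp(v) + 28*v*exp(2*v) - 24*v*exp(v) + 6*v - 168*exp(2*v) - 96*exp(v) - 14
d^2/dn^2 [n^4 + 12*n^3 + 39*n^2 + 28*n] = 12*n^2 + 72*n + 78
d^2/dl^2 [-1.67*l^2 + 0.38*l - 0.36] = -3.34000000000000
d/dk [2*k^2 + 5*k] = 4*k + 5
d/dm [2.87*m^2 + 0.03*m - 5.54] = 5.74*m + 0.03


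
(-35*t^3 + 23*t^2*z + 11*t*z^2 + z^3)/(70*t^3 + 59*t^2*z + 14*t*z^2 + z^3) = (-t + z)/(2*t + z)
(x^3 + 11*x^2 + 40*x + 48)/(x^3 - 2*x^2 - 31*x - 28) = (x^2 + 7*x + 12)/(x^2 - 6*x - 7)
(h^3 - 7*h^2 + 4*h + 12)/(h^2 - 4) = (h^2 - 5*h - 6)/(h + 2)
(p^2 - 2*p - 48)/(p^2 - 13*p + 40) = (p + 6)/(p - 5)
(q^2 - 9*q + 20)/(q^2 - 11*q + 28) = (q - 5)/(q - 7)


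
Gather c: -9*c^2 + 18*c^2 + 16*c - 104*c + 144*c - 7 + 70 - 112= 9*c^2 + 56*c - 49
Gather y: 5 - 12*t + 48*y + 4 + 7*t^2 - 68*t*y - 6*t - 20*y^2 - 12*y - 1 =7*t^2 - 18*t - 20*y^2 + y*(36 - 68*t) + 8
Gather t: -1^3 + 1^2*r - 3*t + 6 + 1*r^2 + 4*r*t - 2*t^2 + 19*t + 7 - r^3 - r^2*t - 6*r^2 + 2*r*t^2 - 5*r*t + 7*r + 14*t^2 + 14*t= -r^3 - 5*r^2 + 8*r + t^2*(2*r + 12) + t*(-r^2 - r + 30) + 12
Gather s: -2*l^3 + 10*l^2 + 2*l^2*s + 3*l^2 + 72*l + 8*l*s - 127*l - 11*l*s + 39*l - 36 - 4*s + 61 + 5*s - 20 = -2*l^3 + 13*l^2 - 16*l + s*(2*l^2 - 3*l + 1) + 5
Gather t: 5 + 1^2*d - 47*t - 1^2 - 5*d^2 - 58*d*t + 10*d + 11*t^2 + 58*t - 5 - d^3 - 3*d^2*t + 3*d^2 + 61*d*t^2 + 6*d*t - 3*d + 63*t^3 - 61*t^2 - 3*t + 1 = -d^3 - 2*d^2 + 8*d + 63*t^3 + t^2*(61*d - 50) + t*(-3*d^2 - 52*d + 8)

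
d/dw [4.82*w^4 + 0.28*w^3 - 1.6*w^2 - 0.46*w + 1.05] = 19.28*w^3 + 0.84*w^2 - 3.2*w - 0.46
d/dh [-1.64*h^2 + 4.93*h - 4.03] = 4.93 - 3.28*h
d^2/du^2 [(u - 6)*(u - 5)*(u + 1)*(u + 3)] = 12*u^2 - 42*u - 22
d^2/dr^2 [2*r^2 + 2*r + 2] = 4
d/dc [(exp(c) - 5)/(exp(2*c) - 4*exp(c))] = (-exp(2*c) + 10*exp(c) - 20)*exp(-c)/(exp(2*c) - 8*exp(c) + 16)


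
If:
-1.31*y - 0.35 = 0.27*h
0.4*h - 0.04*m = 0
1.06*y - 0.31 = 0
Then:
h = -2.72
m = -27.15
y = 0.29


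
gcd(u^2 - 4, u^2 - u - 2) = u - 2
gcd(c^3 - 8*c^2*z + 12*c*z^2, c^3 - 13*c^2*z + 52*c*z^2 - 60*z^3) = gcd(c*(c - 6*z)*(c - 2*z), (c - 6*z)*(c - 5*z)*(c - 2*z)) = c^2 - 8*c*z + 12*z^2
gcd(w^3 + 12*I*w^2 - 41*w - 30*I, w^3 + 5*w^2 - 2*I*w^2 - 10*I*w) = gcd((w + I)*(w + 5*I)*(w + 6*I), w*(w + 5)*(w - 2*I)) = 1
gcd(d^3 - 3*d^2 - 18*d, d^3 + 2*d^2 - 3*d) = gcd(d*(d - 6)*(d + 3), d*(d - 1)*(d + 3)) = d^2 + 3*d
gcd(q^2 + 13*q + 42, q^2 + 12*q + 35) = q + 7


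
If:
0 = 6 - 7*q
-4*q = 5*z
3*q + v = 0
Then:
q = 6/7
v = -18/7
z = -24/35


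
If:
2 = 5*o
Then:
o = 2/5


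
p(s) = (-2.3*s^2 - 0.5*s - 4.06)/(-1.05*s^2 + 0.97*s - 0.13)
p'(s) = (-4.6*s - 0.5)/(-1.05*s^2 + 0.97*s - 0.13) + (2.1*s - 0.97)*(-2.3*s^2 - 0.5*s - 4.06)/(-1.05*s^2 + 0.97*s - 0.13)^2 = (-2.756*s^2 - 7.928*s + 4.0032)/(1.1025*s^4 - 2.037*s^3 + 1.2139*s^2 - 0.2522*s + 0.0169)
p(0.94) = 44.95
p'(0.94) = -276.13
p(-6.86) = 1.94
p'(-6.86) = -0.02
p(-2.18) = 1.92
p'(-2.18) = 0.16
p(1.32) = 12.85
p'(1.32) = -24.42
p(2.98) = 3.96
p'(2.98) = -1.02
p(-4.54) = 1.88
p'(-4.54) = -0.02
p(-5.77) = 1.91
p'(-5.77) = -0.03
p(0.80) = 228.15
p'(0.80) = -6069.59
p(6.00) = 2.80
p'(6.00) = -0.14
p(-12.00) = 2.02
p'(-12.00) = -0.01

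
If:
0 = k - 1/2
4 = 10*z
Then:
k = 1/2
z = 2/5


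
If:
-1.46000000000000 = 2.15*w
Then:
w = -0.68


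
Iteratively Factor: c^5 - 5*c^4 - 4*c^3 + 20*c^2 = (c - 2)*(c^4 - 3*c^3 - 10*c^2) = c*(c - 2)*(c^3 - 3*c^2 - 10*c) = c^2*(c - 2)*(c^2 - 3*c - 10) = c^2*(c - 2)*(c + 2)*(c - 5)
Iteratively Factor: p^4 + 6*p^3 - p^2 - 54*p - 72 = (p + 2)*(p^3 + 4*p^2 - 9*p - 36) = (p + 2)*(p + 4)*(p^2 - 9) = (p - 3)*(p + 2)*(p + 4)*(p + 3)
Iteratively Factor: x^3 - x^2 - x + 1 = (x - 1)*(x^2 - 1) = (x - 1)*(x + 1)*(x - 1)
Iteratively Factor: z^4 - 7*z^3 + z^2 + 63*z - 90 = (z - 5)*(z^3 - 2*z^2 - 9*z + 18) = (z - 5)*(z - 2)*(z^2 - 9) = (z - 5)*(z - 3)*(z - 2)*(z + 3)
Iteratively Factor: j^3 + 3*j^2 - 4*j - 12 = (j + 3)*(j^2 - 4) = (j - 2)*(j + 3)*(j + 2)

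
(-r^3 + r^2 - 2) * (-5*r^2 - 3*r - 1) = 5*r^5 - 2*r^4 - 2*r^3 + 9*r^2 + 6*r + 2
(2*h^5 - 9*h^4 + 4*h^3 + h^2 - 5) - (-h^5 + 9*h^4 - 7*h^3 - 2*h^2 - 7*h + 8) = 3*h^5 - 18*h^4 + 11*h^3 + 3*h^2 + 7*h - 13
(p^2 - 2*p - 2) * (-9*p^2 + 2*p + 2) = -9*p^4 + 20*p^3 + 16*p^2 - 8*p - 4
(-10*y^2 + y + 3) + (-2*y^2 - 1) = -12*y^2 + y + 2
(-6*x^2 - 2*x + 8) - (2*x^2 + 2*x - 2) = -8*x^2 - 4*x + 10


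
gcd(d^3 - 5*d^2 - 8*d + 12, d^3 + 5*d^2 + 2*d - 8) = d^2 + d - 2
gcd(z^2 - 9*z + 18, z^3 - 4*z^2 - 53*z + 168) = z - 3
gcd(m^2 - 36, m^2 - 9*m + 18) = m - 6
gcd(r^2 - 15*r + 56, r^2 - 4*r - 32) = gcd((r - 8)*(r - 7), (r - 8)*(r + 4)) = r - 8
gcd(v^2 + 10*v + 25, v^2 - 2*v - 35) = v + 5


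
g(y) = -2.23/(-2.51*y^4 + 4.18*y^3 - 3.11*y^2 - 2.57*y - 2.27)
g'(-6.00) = 0.00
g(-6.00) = 0.00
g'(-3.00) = 0.01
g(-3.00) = 0.01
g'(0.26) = -0.82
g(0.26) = 0.72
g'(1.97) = -0.15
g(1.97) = 0.09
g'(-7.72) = 0.00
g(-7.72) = 0.00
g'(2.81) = -0.03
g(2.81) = 0.02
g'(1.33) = -0.32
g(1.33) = 0.24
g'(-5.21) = 0.00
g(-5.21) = 0.00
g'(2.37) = -0.07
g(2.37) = 0.05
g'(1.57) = -0.27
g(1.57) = 0.17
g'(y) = -2.23*(10.04*y^3 - 12.54*y^2 + 6.22*y + 2.57)/(-2.51*y^4 + 4.18*y^3 - 3.11*y^2 - 2.57*y - 2.27)^2 = (-22.3892*y^3 + 27.9642*y^2 - 13.8706*y - 5.7311)/(2.51*y^4 - 4.18*y^3 + 3.11*y^2 + 2.57*y + 2.27)^2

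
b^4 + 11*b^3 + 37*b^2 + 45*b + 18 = (b + 1)^2*(b + 3)*(b + 6)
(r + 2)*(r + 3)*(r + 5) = r^3 + 10*r^2 + 31*r + 30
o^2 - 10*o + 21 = (o - 7)*(o - 3)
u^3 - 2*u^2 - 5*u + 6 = (u - 3)*(u - 1)*(u + 2)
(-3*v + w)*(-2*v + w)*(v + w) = 6*v^3 + v^2*w - 4*v*w^2 + w^3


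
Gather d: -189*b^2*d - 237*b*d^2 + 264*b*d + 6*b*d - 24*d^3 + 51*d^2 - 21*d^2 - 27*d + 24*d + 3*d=-24*d^3 + d^2*(30 - 237*b) + d*(-189*b^2 + 270*b)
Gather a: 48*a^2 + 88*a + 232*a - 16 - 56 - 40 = 48*a^2 + 320*a - 112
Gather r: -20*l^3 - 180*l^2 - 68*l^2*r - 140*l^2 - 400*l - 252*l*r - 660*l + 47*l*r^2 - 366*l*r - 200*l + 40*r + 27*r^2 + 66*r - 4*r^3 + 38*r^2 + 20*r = -20*l^3 - 320*l^2 - 1260*l - 4*r^3 + r^2*(47*l + 65) + r*(-68*l^2 - 618*l + 126)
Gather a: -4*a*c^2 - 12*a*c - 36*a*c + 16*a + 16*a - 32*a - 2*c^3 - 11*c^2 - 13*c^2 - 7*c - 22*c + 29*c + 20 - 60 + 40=a*(-4*c^2 - 48*c) - 2*c^3 - 24*c^2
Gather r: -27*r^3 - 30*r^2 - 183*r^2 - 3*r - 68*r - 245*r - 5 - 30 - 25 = -27*r^3 - 213*r^2 - 316*r - 60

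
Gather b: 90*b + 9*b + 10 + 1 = 99*b + 11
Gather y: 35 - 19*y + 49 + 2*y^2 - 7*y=2*y^2 - 26*y + 84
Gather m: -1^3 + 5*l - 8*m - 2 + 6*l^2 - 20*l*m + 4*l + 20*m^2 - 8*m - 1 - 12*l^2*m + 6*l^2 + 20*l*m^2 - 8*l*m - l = 12*l^2 + 8*l + m^2*(20*l + 20) + m*(-12*l^2 - 28*l - 16) - 4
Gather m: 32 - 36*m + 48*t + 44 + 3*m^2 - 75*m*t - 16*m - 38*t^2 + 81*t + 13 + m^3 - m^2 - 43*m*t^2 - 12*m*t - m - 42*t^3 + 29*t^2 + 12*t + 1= m^3 + 2*m^2 + m*(-43*t^2 - 87*t - 53) - 42*t^3 - 9*t^2 + 141*t + 90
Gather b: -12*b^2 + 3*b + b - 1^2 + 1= -12*b^2 + 4*b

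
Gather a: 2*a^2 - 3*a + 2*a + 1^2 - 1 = 2*a^2 - a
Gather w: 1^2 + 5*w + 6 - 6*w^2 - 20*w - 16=-6*w^2 - 15*w - 9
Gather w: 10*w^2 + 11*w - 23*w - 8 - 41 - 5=10*w^2 - 12*w - 54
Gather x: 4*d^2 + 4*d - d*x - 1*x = 4*d^2 + 4*d + x*(-d - 1)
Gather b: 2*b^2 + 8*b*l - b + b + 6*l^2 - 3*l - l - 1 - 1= 2*b^2 + 8*b*l + 6*l^2 - 4*l - 2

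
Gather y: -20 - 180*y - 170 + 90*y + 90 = -90*y - 100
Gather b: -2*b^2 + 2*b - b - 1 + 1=-2*b^2 + b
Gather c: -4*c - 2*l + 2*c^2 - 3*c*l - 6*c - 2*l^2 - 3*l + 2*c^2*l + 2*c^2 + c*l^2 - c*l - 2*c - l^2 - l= c^2*(2*l + 4) + c*(l^2 - 4*l - 12) - 3*l^2 - 6*l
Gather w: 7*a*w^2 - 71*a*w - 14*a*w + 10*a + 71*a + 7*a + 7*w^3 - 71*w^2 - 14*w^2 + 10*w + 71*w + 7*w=88*a + 7*w^3 + w^2*(7*a - 85) + w*(88 - 85*a)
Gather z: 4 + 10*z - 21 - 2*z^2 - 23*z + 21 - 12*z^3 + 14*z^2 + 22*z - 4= -12*z^3 + 12*z^2 + 9*z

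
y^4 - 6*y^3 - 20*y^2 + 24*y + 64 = (y - 8)*(y - 2)*(y + 2)^2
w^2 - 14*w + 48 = (w - 8)*(w - 6)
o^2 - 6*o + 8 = (o - 4)*(o - 2)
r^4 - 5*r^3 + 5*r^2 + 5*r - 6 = (r - 3)*(r - 2)*(r - 1)*(r + 1)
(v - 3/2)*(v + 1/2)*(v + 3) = v^3 + 2*v^2 - 15*v/4 - 9/4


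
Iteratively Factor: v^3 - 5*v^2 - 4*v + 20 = (v - 5)*(v^2 - 4) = (v - 5)*(v + 2)*(v - 2)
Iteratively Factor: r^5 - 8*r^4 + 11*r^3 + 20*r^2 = (r - 4)*(r^4 - 4*r^3 - 5*r^2) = r*(r - 4)*(r^3 - 4*r^2 - 5*r) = r^2*(r - 4)*(r^2 - 4*r - 5) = r^2*(r - 5)*(r - 4)*(r + 1)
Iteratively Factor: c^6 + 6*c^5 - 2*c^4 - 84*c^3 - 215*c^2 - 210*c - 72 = (c + 3)*(c^5 + 3*c^4 - 11*c^3 - 51*c^2 - 62*c - 24) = (c + 1)*(c + 3)*(c^4 + 2*c^3 - 13*c^2 - 38*c - 24) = (c + 1)^2*(c + 3)*(c^3 + c^2 - 14*c - 24) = (c + 1)^2*(c + 3)^2*(c^2 - 2*c - 8) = (c - 4)*(c + 1)^2*(c + 3)^2*(c + 2)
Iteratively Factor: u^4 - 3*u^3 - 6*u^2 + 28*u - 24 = (u - 2)*(u^3 - u^2 - 8*u + 12) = (u - 2)*(u + 3)*(u^2 - 4*u + 4) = (u - 2)^2*(u + 3)*(u - 2)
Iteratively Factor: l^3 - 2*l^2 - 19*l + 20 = (l - 5)*(l^2 + 3*l - 4) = (l - 5)*(l + 4)*(l - 1)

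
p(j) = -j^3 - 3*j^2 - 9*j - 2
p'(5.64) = -138.27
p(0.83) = -12.11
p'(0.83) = -16.05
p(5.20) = -270.53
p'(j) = -3*j^2 - 6*j - 9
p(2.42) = -55.52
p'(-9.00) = -198.00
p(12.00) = -2270.00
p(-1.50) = 8.12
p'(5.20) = -121.32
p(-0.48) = 1.74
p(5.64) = -327.59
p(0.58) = -8.42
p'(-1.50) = -6.75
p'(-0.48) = -6.81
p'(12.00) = -513.00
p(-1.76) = 10.00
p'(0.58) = -13.49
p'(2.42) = -41.09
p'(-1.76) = -7.73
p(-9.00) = 565.00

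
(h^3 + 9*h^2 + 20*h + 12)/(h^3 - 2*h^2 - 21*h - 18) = (h^2 + 8*h + 12)/(h^2 - 3*h - 18)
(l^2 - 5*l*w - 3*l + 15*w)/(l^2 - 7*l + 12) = (l - 5*w)/(l - 4)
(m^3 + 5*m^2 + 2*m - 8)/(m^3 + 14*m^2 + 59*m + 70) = (m^2 + 3*m - 4)/(m^2 + 12*m + 35)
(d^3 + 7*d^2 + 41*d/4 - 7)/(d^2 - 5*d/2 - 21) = (d^2 + 7*d/2 - 2)/(d - 6)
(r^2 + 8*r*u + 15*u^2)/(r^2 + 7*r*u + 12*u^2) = (r + 5*u)/(r + 4*u)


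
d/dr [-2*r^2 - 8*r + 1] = -4*r - 8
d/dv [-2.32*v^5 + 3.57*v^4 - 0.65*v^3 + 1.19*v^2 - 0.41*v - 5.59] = -11.6*v^4 + 14.28*v^3 - 1.95*v^2 + 2.38*v - 0.41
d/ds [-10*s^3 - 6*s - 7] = -30*s^2 - 6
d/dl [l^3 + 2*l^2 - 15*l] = 3*l^2 + 4*l - 15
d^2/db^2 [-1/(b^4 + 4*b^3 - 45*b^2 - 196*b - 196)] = 2*(3*(2*b^2 + 4*b - 15)*(-b^4 - 4*b^3 + 45*b^2 + 196*b + 196) + 4*(2*b^3 + 6*b^2 - 45*b - 98)^2)/(-b^4 - 4*b^3 + 45*b^2 + 196*b + 196)^3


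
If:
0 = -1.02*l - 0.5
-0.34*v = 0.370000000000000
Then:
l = -0.49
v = -1.09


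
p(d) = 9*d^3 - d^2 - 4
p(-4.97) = -1133.57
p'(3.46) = 316.31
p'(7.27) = 1412.49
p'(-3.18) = 279.39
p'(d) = 27*d^2 - 2*d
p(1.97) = 60.93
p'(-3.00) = 249.00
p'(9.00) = 2169.00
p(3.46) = 356.82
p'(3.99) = 421.86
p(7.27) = 3401.31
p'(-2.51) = 175.12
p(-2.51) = -152.62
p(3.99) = 551.77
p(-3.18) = -303.53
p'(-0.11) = 0.55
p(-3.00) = -256.00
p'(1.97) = 100.84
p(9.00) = 6476.00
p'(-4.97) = 676.86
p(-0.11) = -4.02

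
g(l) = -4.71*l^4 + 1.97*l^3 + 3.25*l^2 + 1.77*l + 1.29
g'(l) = -18.84*l^3 + 5.91*l^2 + 6.5*l + 1.77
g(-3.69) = -933.19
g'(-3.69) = 1004.84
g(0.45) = 2.73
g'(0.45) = 4.17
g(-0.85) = -1.53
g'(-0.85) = 12.09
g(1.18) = 2.01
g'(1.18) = -13.29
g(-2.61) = -234.78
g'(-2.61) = 360.03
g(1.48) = -5.18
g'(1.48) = -36.74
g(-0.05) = 1.21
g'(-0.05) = 1.46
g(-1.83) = -55.96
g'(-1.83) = 125.13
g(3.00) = -292.47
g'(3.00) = -434.22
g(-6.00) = -6422.01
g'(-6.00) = 4244.97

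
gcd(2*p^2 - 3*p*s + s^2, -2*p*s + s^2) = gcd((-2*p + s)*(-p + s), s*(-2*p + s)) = 2*p - s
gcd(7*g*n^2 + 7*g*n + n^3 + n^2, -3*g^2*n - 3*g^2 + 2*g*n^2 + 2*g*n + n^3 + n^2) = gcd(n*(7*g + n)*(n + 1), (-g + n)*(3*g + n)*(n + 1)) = n + 1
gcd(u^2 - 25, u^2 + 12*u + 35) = u + 5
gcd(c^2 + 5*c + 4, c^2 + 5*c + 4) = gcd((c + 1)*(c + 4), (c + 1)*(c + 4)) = c^2 + 5*c + 4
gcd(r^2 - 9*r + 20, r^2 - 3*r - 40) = 1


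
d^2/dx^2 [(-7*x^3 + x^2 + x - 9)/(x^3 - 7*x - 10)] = 2*(x^6 - 144*x^5 - 453*x^4 - 266*x^3 - 1221*x^2 - 2370*x - 411)/(x^9 - 21*x^7 - 30*x^6 + 147*x^5 + 420*x^4 - 43*x^3 - 1470*x^2 - 2100*x - 1000)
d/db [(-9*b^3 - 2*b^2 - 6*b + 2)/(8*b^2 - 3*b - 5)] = 3*(-24*b^4 + 18*b^3 + 63*b^2 - 4*b + 12)/(64*b^4 - 48*b^3 - 71*b^2 + 30*b + 25)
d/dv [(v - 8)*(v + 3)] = 2*v - 5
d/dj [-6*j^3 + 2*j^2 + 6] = 2*j*(2 - 9*j)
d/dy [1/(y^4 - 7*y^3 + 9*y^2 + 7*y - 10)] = (-4*y^3 + 21*y^2 - 18*y - 7)/(y^4 - 7*y^3 + 9*y^2 + 7*y - 10)^2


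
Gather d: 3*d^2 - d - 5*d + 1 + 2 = 3*d^2 - 6*d + 3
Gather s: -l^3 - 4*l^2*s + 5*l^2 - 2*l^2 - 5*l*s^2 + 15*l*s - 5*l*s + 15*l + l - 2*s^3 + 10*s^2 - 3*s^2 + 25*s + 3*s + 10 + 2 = -l^3 + 3*l^2 + 16*l - 2*s^3 + s^2*(7 - 5*l) + s*(-4*l^2 + 10*l + 28) + 12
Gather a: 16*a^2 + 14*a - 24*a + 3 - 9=16*a^2 - 10*a - 6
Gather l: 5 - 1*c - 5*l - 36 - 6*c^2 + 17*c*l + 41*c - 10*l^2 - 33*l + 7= -6*c^2 + 40*c - 10*l^2 + l*(17*c - 38) - 24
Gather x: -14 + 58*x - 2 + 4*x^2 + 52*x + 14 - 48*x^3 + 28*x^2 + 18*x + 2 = -48*x^3 + 32*x^2 + 128*x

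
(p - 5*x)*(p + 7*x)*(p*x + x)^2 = p^4*x^2 + 2*p^3*x^3 + 2*p^3*x^2 - 35*p^2*x^4 + 4*p^2*x^3 + p^2*x^2 - 70*p*x^4 + 2*p*x^3 - 35*x^4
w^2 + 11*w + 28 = (w + 4)*(w + 7)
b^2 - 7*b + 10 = (b - 5)*(b - 2)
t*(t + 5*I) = t^2 + 5*I*t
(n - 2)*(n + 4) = n^2 + 2*n - 8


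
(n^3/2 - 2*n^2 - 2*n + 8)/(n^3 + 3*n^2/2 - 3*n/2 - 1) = (n^2 - 6*n + 8)/(2*n^2 - n - 1)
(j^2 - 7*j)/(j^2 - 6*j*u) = (j - 7)/(j - 6*u)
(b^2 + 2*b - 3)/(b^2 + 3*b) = (b - 1)/b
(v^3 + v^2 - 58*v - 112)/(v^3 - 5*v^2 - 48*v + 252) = (v^2 - 6*v - 16)/(v^2 - 12*v + 36)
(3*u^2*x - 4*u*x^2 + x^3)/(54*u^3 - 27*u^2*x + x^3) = x*(-u + x)/(-18*u^2 + 3*u*x + x^2)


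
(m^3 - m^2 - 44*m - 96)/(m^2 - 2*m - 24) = (m^2 - 5*m - 24)/(m - 6)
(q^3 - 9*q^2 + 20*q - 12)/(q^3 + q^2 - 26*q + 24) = (q^2 - 8*q + 12)/(q^2 + 2*q - 24)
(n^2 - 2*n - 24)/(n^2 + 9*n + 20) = (n - 6)/(n + 5)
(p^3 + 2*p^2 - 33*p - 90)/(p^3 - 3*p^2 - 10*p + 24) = (p^2 - p - 30)/(p^2 - 6*p + 8)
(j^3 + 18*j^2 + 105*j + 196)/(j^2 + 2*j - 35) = (j^2 + 11*j + 28)/(j - 5)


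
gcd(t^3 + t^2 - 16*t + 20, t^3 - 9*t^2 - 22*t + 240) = t + 5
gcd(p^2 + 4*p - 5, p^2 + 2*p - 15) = p + 5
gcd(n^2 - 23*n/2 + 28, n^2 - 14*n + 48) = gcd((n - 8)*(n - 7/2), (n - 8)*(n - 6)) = n - 8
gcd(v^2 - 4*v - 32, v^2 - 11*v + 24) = v - 8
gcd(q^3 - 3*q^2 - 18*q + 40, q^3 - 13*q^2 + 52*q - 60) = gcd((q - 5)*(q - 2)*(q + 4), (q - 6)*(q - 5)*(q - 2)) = q^2 - 7*q + 10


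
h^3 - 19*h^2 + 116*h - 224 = (h - 8)*(h - 7)*(h - 4)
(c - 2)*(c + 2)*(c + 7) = c^3 + 7*c^2 - 4*c - 28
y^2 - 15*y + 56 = (y - 8)*(y - 7)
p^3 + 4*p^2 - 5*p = p*(p - 1)*(p + 5)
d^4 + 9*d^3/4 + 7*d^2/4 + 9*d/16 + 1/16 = (d + 1/4)*(d + 1/2)^2*(d + 1)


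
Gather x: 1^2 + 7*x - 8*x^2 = -8*x^2 + 7*x + 1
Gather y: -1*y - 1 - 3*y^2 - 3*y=-3*y^2 - 4*y - 1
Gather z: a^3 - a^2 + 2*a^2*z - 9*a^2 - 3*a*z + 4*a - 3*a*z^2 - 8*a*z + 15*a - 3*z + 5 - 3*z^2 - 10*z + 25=a^3 - 10*a^2 + 19*a + z^2*(-3*a - 3) + z*(2*a^2 - 11*a - 13) + 30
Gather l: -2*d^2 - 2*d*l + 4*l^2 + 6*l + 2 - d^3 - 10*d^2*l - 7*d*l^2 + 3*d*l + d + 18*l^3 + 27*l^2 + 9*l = -d^3 - 2*d^2 + d + 18*l^3 + l^2*(31 - 7*d) + l*(-10*d^2 + d + 15) + 2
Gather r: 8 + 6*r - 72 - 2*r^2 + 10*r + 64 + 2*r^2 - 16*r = 0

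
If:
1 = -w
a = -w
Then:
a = 1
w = -1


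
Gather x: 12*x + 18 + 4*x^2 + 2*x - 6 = 4*x^2 + 14*x + 12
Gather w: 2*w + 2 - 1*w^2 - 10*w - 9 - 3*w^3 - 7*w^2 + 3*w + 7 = -3*w^3 - 8*w^2 - 5*w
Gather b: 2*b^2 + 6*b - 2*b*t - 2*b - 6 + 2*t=2*b^2 + b*(4 - 2*t) + 2*t - 6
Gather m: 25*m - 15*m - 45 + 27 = 10*m - 18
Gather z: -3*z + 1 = 1 - 3*z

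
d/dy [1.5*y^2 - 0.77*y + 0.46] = 3.0*y - 0.77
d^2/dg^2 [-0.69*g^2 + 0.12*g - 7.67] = -1.38000000000000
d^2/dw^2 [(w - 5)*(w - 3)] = 2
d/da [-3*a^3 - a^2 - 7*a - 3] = -9*a^2 - 2*a - 7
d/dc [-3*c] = -3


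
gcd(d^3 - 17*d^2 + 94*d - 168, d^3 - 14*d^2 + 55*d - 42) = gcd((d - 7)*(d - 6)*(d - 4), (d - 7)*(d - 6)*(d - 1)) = d^2 - 13*d + 42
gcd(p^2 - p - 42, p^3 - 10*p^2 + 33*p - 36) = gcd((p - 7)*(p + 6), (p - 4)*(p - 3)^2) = 1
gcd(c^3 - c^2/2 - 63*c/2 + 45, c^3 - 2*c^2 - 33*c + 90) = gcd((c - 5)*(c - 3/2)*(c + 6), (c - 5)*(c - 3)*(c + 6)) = c^2 + c - 30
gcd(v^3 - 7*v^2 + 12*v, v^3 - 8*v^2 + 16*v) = v^2 - 4*v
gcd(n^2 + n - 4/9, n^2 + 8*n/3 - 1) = n - 1/3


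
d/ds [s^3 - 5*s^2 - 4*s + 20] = 3*s^2 - 10*s - 4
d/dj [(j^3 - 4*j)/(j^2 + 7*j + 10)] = (j^2 + 10*j - 10)/(j^2 + 10*j + 25)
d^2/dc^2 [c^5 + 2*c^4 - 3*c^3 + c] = 2*c*(10*c^2 + 12*c - 9)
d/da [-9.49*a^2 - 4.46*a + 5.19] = -18.98*a - 4.46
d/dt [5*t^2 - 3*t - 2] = 10*t - 3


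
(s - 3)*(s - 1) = s^2 - 4*s + 3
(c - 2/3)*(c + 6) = c^2 + 16*c/3 - 4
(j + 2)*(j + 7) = j^2 + 9*j + 14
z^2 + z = z*(z + 1)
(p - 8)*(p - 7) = p^2 - 15*p + 56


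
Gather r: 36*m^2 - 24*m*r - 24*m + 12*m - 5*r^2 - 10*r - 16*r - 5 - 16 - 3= 36*m^2 - 12*m - 5*r^2 + r*(-24*m - 26) - 24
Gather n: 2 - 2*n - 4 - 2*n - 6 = -4*n - 8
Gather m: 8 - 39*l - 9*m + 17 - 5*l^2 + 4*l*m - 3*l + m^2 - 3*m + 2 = -5*l^2 - 42*l + m^2 + m*(4*l - 12) + 27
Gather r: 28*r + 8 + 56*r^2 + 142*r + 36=56*r^2 + 170*r + 44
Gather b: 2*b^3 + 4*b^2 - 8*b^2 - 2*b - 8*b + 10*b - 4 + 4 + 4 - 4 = 2*b^3 - 4*b^2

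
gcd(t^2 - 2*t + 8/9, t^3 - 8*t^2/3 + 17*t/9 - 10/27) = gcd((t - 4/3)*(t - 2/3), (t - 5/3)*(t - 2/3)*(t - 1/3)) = t - 2/3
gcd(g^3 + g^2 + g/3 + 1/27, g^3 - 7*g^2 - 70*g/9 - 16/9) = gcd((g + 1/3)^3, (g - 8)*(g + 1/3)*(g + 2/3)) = g + 1/3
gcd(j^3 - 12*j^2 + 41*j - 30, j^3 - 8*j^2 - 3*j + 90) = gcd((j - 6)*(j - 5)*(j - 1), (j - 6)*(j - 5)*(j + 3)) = j^2 - 11*j + 30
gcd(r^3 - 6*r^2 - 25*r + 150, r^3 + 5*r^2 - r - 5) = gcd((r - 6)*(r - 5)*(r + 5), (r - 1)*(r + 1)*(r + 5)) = r + 5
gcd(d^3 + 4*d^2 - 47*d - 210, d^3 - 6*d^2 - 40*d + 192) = d + 6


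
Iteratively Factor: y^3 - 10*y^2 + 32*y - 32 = (y - 4)*(y^2 - 6*y + 8) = (y - 4)*(y - 2)*(y - 4)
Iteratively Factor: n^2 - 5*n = (n)*(n - 5)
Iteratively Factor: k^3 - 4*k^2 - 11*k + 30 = (k - 2)*(k^2 - 2*k - 15) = (k - 2)*(k + 3)*(k - 5)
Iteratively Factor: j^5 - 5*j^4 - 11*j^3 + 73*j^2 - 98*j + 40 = (j - 5)*(j^4 - 11*j^2 + 18*j - 8) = (j - 5)*(j + 4)*(j^3 - 4*j^2 + 5*j - 2) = (j - 5)*(j - 2)*(j + 4)*(j^2 - 2*j + 1) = (j - 5)*(j - 2)*(j - 1)*(j + 4)*(j - 1)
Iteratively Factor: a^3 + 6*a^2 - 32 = (a - 2)*(a^2 + 8*a + 16) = (a - 2)*(a + 4)*(a + 4)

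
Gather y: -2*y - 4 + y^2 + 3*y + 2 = y^2 + y - 2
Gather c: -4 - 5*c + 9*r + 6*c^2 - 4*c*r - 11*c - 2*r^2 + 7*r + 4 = 6*c^2 + c*(-4*r - 16) - 2*r^2 + 16*r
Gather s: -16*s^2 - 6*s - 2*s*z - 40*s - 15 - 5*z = -16*s^2 + s*(-2*z - 46) - 5*z - 15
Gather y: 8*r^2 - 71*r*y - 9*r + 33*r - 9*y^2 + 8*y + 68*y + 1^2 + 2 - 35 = 8*r^2 + 24*r - 9*y^2 + y*(76 - 71*r) - 32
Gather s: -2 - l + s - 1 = -l + s - 3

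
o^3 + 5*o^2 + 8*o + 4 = (o + 1)*(o + 2)^2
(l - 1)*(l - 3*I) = l^2 - l - 3*I*l + 3*I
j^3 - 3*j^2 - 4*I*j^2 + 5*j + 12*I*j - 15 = (j - 3)*(j - 5*I)*(j + I)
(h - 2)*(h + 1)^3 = h^4 + h^3 - 3*h^2 - 5*h - 2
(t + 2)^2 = t^2 + 4*t + 4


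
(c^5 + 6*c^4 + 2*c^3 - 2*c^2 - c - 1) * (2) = 2*c^5 + 12*c^4 + 4*c^3 - 4*c^2 - 2*c - 2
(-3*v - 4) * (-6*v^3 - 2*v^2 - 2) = 18*v^4 + 30*v^3 + 8*v^2 + 6*v + 8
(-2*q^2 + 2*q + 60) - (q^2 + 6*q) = -3*q^2 - 4*q + 60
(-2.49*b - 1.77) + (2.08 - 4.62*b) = 0.31 - 7.11*b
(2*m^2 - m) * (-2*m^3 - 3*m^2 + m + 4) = -4*m^5 - 4*m^4 + 5*m^3 + 7*m^2 - 4*m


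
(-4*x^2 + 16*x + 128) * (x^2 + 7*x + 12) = -4*x^4 - 12*x^3 + 192*x^2 + 1088*x + 1536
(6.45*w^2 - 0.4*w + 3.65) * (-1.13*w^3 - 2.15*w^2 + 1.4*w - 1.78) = -7.2885*w^5 - 13.4155*w^4 + 5.7655*w^3 - 19.8885*w^2 + 5.822*w - 6.497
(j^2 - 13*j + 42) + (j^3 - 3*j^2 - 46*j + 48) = j^3 - 2*j^2 - 59*j + 90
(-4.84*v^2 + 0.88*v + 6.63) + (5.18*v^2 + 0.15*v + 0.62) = 0.34*v^2 + 1.03*v + 7.25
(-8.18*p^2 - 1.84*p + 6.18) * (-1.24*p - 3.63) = 10.1432*p^3 + 31.975*p^2 - 0.984*p - 22.4334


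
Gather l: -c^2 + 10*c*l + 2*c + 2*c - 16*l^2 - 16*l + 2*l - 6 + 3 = -c^2 + 4*c - 16*l^2 + l*(10*c - 14) - 3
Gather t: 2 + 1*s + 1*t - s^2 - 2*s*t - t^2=-s^2 + s - t^2 + t*(1 - 2*s) + 2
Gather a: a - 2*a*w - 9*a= a*(-2*w - 8)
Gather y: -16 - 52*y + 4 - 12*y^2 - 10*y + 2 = -12*y^2 - 62*y - 10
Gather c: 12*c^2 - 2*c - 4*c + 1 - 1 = 12*c^2 - 6*c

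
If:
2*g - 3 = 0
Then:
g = 3/2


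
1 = 1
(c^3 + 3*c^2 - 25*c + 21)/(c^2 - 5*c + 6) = (c^2 + 6*c - 7)/(c - 2)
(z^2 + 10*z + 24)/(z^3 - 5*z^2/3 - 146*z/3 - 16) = 3*(z + 4)/(3*z^2 - 23*z - 8)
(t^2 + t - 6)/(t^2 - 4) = (t + 3)/(t + 2)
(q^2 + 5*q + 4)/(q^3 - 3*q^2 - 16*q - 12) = (q + 4)/(q^2 - 4*q - 12)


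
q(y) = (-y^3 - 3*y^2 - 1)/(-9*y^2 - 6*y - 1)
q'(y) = (18*y + 6)*(-y^3 - 3*y^2 - 1)/(-9*y^2 - 6*y - 1)^2 + (-3*y^2 - 6*y)/(-9*y^2 - 6*y - 1)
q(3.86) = 0.65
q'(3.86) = 0.12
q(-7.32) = -0.52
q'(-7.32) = 0.12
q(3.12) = 0.56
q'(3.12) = 0.12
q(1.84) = 0.41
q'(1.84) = 0.12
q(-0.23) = 11.93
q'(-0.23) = -243.62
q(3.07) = 0.56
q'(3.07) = 0.12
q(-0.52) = 5.33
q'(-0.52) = 49.71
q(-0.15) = 3.52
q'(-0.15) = -41.13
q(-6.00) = -0.37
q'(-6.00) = 0.12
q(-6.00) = -0.37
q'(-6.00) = 0.12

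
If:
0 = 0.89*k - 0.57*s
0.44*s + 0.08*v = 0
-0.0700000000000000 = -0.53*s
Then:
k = 0.08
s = 0.13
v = -0.73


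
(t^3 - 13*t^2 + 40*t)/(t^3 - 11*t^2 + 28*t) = (t^2 - 13*t + 40)/(t^2 - 11*t + 28)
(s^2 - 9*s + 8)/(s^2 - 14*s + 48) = (s - 1)/(s - 6)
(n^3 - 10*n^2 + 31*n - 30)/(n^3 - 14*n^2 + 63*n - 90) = (n - 2)/(n - 6)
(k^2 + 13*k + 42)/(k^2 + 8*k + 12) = (k + 7)/(k + 2)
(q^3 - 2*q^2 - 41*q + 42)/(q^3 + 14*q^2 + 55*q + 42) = (q^2 - 8*q + 7)/(q^2 + 8*q + 7)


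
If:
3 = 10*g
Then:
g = 3/10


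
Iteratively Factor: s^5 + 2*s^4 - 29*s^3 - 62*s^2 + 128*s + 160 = (s + 1)*(s^4 + s^3 - 30*s^2 - 32*s + 160) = (s - 5)*(s + 1)*(s^3 + 6*s^2 - 32) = (s - 5)*(s - 2)*(s + 1)*(s^2 + 8*s + 16) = (s - 5)*(s - 2)*(s + 1)*(s + 4)*(s + 4)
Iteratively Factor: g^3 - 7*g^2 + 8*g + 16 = (g - 4)*(g^2 - 3*g - 4) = (g - 4)*(g + 1)*(g - 4)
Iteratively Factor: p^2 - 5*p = (p - 5)*(p)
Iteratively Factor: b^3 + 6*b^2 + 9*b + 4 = (b + 1)*(b^2 + 5*b + 4) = (b + 1)^2*(b + 4)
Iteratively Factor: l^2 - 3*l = (l)*(l - 3)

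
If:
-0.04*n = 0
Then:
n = 0.00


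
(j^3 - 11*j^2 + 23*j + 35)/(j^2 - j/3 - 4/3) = 3*(j^2 - 12*j + 35)/(3*j - 4)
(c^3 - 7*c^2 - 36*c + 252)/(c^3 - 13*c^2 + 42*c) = (c + 6)/c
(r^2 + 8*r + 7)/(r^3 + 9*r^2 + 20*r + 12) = (r + 7)/(r^2 + 8*r + 12)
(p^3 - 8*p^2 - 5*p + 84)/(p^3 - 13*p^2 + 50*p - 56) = (p + 3)/(p - 2)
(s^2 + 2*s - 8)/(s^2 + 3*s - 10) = (s + 4)/(s + 5)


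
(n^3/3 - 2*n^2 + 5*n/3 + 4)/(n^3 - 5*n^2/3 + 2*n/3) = (n^3 - 6*n^2 + 5*n + 12)/(n*(3*n^2 - 5*n + 2))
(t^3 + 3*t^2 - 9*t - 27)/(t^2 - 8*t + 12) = (t^3 + 3*t^2 - 9*t - 27)/(t^2 - 8*t + 12)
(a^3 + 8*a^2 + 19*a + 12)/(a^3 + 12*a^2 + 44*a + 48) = (a^2 + 4*a + 3)/(a^2 + 8*a + 12)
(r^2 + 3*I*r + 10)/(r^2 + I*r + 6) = (r + 5*I)/(r + 3*I)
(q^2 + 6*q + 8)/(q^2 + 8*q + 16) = (q + 2)/(q + 4)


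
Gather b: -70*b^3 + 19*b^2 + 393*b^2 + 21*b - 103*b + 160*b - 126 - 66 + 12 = -70*b^3 + 412*b^2 + 78*b - 180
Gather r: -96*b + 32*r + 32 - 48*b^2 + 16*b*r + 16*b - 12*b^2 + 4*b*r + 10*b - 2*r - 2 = -60*b^2 - 70*b + r*(20*b + 30) + 30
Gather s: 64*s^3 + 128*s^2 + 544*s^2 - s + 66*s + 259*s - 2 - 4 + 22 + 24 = 64*s^3 + 672*s^2 + 324*s + 40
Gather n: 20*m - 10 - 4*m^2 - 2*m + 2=-4*m^2 + 18*m - 8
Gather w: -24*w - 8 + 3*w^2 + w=3*w^2 - 23*w - 8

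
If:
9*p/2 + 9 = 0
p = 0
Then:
No Solution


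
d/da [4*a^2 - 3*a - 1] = 8*a - 3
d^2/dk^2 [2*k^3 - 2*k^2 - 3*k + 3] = 12*k - 4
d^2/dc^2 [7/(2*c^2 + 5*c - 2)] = 14*(-4*c^2 - 10*c + (4*c + 5)^2 + 4)/(2*c^2 + 5*c - 2)^3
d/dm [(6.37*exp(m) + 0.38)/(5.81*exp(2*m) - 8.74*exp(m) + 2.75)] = (-37.0097*exp(2*m) - 4.4156*exp(m) + 20.8387)*exp(m)/(33.7561*exp(4*m) - 101.5588*exp(3*m) + 108.3426*exp(2*m) - 48.07*exp(m) + 7.5625)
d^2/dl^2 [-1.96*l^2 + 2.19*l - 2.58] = -3.92000000000000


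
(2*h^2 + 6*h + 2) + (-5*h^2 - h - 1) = -3*h^2 + 5*h + 1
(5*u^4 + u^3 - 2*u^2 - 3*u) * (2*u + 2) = 10*u^5 + 12*u^4 - 2*u^3 - 10*u^2 - 6*u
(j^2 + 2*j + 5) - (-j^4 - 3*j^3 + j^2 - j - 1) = j^4 + 3*j^3 + 3*j + 6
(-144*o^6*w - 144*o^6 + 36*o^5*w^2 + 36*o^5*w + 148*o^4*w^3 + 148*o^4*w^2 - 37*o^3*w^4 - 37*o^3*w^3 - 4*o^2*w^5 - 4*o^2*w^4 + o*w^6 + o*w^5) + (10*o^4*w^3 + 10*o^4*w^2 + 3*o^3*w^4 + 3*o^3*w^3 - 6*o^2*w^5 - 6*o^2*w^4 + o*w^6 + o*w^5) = -144*o^6*w - 144*o^6 + 36*o^5*w^2 + 36*o^5*w + 158*o^4*w^3 + 158*o^4*w^2 - 34*o^3*w^4 - 34*o^3*w^3 - 10*o^2*w^5 - 10*o^2*w^4 + 2*o*w^6 + 2*o*w^5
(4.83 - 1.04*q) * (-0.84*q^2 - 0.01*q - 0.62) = 0.8736*q^3 - 4.0468*q^2 + 0.5965*q - 2.9946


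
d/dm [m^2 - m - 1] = 2*m - 1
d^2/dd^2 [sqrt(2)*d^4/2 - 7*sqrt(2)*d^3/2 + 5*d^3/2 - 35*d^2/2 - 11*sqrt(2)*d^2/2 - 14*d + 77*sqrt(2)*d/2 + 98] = 6*sqrt(2)*d^2 - 21*sqrt(2)*d + 15*d - 35 - 11*sqrt(2)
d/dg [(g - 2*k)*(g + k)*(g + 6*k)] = 3*g^2 + 10*g*k - 8*k^2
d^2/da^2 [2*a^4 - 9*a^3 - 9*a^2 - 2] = 24*a^2 - 54*a - 18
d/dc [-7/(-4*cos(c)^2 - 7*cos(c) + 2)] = 7*(8*cos(c) + 7)*sin(c)/(4*cos(c)^2 + 7*cos(c) - 2)^2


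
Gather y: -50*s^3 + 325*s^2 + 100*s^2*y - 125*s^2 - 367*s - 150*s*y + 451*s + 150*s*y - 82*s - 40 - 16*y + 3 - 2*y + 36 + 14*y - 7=-50*s^3 + 200*s^2 + 2*s + y*(100*s^2 - 4) - 8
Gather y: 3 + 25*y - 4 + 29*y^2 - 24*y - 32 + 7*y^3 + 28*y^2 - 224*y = 7*y^3 + 57*y^2 - 223*y - 33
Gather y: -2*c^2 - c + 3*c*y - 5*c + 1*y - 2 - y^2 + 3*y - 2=-2*c^2 - 6*c - y^2 + y*(3*c + 4) - 4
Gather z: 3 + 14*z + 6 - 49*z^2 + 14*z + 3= -49*z^2 + 28*z + 12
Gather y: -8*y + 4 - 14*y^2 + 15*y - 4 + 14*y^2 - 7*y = 0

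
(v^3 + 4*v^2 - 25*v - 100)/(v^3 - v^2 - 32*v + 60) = (v^2 + 9*v + 20)/(v^2 + 4*v - 12)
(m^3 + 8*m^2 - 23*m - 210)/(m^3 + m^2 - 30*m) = (m + 7)/m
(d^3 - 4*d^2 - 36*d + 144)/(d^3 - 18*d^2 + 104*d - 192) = (d + 6)/(d - 8)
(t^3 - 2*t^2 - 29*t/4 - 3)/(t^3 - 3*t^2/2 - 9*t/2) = (t^2 - 7*t/2 - 2)/(t*(t - 3))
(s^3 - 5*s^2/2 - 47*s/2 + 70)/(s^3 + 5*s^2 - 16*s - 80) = (s - 7/2)/(s + 4)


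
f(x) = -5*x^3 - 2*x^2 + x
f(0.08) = 0.06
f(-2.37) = 52.96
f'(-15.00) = -3314.00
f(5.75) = -1010.92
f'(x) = -15*x^2 - 4*x + 1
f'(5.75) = -517.94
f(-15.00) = 16410.00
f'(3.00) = -146.00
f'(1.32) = -30.42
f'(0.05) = 0.76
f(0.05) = 0.04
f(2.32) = -70.88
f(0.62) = -1.34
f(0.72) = -2.18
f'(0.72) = -9.66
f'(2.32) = -89.02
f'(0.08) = 0.58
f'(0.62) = -7.25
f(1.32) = -13.66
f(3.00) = -150.00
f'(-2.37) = -73.77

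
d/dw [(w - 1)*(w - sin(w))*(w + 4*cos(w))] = (1 - w)*(w - sin(w))*(4*sin(w) - 1) + (1 - w)*(w + 4*cos(w))*(cos(w) - 1) + (w - sin(w))*(w + 4*cos(w))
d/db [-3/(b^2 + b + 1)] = 3*(2*b + 1)/(b^2 + b + 1)^2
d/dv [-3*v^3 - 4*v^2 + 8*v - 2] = -9*v^2 - 8*v + 8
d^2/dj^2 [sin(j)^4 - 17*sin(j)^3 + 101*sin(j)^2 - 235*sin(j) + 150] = -16*sin(j)^4 + 153*sin(j)^3 - 392*sin(j)^2 + 133*sin(j) + 202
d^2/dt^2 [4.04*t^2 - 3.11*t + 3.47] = 8.08000000000000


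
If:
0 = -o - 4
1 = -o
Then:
No Solution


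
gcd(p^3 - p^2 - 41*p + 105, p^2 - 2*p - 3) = p - 3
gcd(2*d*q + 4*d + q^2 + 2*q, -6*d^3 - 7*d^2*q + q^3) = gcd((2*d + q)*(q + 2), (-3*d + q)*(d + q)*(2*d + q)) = 2*d + q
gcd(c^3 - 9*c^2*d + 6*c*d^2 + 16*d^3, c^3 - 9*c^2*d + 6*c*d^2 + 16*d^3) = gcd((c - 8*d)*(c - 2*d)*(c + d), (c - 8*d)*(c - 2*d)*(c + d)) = c^3 - 9*c^2*d + 6*c*d^2 + 16*d^3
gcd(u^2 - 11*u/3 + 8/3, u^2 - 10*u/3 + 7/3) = u - 1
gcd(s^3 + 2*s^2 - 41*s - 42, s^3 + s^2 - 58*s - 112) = s + 7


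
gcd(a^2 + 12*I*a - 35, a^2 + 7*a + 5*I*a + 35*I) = a + 5*I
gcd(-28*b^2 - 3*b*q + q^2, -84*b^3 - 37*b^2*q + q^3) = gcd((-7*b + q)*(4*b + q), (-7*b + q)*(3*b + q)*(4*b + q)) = -28*b^2 - 3*b*q + q^2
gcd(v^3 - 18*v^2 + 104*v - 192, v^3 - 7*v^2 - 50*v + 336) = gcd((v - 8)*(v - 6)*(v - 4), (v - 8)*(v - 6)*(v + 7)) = v^2 - 14*v + 48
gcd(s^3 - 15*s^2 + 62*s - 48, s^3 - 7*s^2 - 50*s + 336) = s^2 - 14*s + 48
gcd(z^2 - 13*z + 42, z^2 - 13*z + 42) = z^2 - 13*z + 42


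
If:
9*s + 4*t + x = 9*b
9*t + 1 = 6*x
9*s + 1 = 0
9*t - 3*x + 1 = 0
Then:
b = -13/81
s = -1/9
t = -1/9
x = 0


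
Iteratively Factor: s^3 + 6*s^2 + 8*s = (s + 4)*(s^2 + 2*s) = s*(s + 4)*(s + 2)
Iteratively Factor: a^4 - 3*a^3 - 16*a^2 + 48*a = (a - 4)*(a^3 + a^2 - 12*a) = (a - 4)*(a - 3)*(a^2 + 4*a) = a*(a - 4)*(a - 3)*(a + 4)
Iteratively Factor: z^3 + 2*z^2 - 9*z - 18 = (z + 2)*(z^2 - 9) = (z - 3)*(z + 2)*(z + 3)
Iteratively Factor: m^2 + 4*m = (m)*(m + 4)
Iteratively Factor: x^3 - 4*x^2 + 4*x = (x - 2)*(x^2 - 2*x) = x*(x - 2)*(x - 2)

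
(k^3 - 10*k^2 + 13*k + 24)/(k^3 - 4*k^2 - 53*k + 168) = (k + 1)/(k + 7)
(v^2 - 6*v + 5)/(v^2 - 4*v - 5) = (v - 1)/(v + 1)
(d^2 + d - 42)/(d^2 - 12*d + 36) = (d + 7)/(d - 6)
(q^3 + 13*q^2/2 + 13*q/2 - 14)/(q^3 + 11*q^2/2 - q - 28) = (q - 1)/(q - 2)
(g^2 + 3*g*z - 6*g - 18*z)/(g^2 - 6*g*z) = (g^2 + 3*g*z - 6*g - 18*z)/(g*(g - 6*z))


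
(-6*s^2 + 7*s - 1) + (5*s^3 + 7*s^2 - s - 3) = 5*s^3 + s^2 + 6*s - 4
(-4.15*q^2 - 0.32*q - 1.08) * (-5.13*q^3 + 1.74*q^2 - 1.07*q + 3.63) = 21.2895*q^5 - 5.5794*q^4 + 9.4241*q^3 - 16.6013*q^2 - 0.00599999999999978*q - 3.9204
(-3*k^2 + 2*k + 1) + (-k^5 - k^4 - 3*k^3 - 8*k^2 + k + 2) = -k^5 - k^4 - 3*k^3 - 11*k^2 + 3*k + 3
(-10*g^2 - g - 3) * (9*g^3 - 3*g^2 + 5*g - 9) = -90*g^5 + 21*g^4 - 74*g^3 + 94*g^2 - 6*g + 27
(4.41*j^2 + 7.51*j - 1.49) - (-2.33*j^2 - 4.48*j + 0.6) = 6.74*j^2 + 11.99*j - 2.09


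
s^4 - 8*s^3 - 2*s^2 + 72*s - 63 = (s - 7)*(s - 3)*(s - 1)*(s + 3)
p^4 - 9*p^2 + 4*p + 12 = (p - 2)^2*(p + 1)*(p + 3)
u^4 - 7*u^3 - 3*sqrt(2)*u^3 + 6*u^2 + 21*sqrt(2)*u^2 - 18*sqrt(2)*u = u*(u - 6)*(u - 1)*(u - 3*sqrt(2))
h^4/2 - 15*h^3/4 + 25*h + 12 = (h/2 + 1/4)*(h - 6)*(h - 4)*(h + 2)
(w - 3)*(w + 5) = w^2 + 2*w - 15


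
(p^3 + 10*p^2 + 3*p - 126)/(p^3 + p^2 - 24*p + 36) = (p + 7)/(p - 2)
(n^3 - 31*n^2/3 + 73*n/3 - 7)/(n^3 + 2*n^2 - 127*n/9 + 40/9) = 3*(n^2 - 10*n + 21)/(3*n^2 + 7*n - 40)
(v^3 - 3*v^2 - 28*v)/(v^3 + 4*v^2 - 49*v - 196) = v/(v + 7)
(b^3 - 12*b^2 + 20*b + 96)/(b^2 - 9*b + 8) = (b^2 - 4*b - 12)/(b - 1)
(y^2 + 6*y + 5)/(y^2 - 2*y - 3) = (y + 5)/(y - 3)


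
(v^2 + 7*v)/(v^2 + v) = (v + 7)/(v + 1)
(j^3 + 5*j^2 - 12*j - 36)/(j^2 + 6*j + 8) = (j^2 + 3*j - 18)/(j + 4)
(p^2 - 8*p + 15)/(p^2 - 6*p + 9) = (p - 5)/(p - 3)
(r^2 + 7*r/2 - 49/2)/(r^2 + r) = (2*r^2 + 7*r - 49)/(2*r*(r + 1))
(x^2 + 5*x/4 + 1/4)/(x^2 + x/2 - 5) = (4*x^2 + 5*x + 1)/(2*(2*x^2 + x - 10))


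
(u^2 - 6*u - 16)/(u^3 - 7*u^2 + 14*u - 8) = (u^2 - 6*u - 16)/(u^3 - 7*u^2 + 14*u - 8)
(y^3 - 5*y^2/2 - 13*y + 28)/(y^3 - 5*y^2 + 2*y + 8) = (y + 7/2)/(y + 1)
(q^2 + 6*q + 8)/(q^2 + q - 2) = (q + 4)/(q - 1)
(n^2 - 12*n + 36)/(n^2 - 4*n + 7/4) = 4*(n^2 - 12*n + 36)/(4*n^2 - 16*n + 7)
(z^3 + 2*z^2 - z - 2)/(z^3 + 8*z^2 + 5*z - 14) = (z + 1)/(z + 7)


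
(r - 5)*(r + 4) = r^2 - r - 20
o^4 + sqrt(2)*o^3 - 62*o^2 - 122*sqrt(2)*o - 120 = (o - 6*sqrt(2))*(o + sqrt(2))^2*(o + 5*sqrt(2))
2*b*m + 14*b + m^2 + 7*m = (2*b + m)*(m + 7)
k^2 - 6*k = k*(k - 6)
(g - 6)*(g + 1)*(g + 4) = g^3 - g^2 - 26*g - 24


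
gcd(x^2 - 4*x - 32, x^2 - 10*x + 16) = x - 8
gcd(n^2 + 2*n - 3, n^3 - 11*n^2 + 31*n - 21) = n - 1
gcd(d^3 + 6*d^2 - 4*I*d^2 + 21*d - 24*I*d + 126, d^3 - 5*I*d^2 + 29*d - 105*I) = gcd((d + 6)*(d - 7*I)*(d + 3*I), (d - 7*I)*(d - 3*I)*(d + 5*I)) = d - 7*I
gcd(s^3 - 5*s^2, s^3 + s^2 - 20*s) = s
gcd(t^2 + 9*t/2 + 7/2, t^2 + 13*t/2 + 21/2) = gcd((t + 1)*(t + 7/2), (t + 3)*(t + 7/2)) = t + 7/2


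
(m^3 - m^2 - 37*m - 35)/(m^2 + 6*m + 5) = m - 7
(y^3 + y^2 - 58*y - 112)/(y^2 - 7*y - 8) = (y^2 + 9*y + 14)/(y + 1)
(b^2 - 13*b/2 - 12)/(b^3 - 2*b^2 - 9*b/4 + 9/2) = 2*(b - 8)/(2*b^2 - 7*b + 6)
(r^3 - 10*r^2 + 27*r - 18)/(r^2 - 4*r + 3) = r - 6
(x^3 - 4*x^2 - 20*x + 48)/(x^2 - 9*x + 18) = (x^2 + 2*x - 8)/(x - 3)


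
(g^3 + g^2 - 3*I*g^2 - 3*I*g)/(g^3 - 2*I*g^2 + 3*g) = (g + 1)/(g + I)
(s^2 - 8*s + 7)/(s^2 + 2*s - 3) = (s - 7)/(s + 3)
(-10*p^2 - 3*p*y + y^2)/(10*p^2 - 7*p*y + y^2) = (2*p + y)/(-2*p + y)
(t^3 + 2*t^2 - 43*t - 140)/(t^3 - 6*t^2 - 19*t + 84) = (t + 5)/(t - 3)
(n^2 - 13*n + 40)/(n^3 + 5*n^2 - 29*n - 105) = (n - 8)/(n^2 + 10*n + 21)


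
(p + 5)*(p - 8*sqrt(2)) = p^2 - 8*sqrt(2)*p + 5*p - 40*sqrt(2)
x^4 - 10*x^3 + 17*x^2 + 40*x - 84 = (x - 7)*(x - 3)*(x - 2)*(x + 2)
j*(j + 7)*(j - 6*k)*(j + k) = j^4 - 5*j^3*k + 7*j^3 - 6*j^2*k^2 - 35*j^2*k - 42*j*k^2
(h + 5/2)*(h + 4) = h^2 + 13*h/2 + 10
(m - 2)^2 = m^2 - 4*m + 4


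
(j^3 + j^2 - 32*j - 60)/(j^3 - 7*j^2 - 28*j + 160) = (j^2 - 4*j - 12)/(j^2 - 12*j + 32)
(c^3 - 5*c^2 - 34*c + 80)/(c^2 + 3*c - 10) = c - 8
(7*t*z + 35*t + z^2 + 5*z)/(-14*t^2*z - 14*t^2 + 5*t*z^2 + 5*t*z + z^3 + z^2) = (z + 5)/(-2*t*z - 2*t + z^2 + z)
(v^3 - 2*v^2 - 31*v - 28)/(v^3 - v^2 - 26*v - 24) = (v - 7)/(v - 6)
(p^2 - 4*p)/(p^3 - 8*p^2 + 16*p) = 1/(p - 4)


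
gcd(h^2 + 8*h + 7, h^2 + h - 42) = h + 7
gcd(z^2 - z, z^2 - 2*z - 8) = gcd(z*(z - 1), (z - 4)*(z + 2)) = 1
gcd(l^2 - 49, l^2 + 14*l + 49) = l + 7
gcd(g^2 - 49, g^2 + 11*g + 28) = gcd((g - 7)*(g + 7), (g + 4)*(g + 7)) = g + 7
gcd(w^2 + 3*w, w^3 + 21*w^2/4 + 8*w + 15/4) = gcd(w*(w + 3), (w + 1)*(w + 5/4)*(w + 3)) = w + 3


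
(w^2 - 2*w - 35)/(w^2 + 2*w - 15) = (w - 7)/(w - 3)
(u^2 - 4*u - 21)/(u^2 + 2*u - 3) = (u - 7)/(u - 1)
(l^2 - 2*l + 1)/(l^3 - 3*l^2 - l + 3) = (l - 1)/(l^2 - 2*l - 3)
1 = 1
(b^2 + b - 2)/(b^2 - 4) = (b - 1)/(b - 2)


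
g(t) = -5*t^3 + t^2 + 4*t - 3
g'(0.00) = 4.00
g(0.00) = -3.00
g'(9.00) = -1193.00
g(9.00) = -3531.00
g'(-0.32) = 1.82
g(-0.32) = -4.01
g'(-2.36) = -84.26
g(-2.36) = 58.85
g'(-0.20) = 3.00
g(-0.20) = -3.72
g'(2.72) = -101.54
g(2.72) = -85.34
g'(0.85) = -5.14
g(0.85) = -1.95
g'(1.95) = -49.14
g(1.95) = -28.47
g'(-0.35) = 1.46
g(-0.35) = -4.06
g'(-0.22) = 2.83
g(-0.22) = -3.78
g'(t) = -15*t^2 + 2*t + 4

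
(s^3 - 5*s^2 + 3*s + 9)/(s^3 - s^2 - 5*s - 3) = (s - 3)/(s + 1)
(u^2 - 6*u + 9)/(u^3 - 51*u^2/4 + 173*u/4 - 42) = 4*(u - 3)/(4*u^2 - 39*u + 56)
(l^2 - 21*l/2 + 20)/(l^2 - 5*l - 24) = (l - 5/2)/(l + 3)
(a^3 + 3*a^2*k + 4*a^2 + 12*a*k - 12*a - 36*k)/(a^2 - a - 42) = (a^2 + 3*a*k - 2*a - 6*k)/(a - 7)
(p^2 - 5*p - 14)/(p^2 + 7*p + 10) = (p - 7)/(p + 5)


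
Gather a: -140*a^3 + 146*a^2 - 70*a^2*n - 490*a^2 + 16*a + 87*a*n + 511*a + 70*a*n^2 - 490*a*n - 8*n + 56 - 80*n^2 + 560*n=-140*a^3 + a^2*(-70*n - 344) + a*(70*n^2 - 403*n + 527) - 80*n^2 + 552*n + 56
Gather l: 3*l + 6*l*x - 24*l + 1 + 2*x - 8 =l*(6*x - 21) + 2*x - 7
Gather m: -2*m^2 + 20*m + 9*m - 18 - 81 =-2*m^2 + 29*m - 99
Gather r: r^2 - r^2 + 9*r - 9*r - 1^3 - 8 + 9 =0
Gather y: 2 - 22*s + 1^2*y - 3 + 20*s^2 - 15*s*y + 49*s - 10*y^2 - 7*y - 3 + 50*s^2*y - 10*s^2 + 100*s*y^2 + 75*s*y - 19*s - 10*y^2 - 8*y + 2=10*s^2 + 8*s + y^2*(100*s - 20) + y*(50*s^2 + 60*s - 14) - 2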